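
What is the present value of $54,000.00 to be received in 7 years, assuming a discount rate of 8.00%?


Present value formula: PV = FV / (1 + r)^t
PV = $54,000.00 / (1 + 0.08)^7
PV = $54,000.00 / 1.7138243
PV = $31,508.48

PV = FV / (1 + r)^t = $31,508.48


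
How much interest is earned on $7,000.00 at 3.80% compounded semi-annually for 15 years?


Compound interest earned = final amount − principal.
A = P(1 + r/n)^(nt) = $7,000.00 × (1 + 0.038/2)^(2 × 15) = $12,311.86
Interest = A − P = $12,311.86 − $7,000.00 = $5,311.86

Interest = A - P = $5,311.86


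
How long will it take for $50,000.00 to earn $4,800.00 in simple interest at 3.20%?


Rearrange the simple interest formula for t:
I = P × r × t  ⇒  t = I / (P × r)
t = $4,800.00 / ($50,000.00 × 0.032)
t = 3

t = I/(P×r) = 3 years


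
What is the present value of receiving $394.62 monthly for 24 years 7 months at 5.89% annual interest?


Present value of an ordinary annuity: PV = PMT × (1 − (1 + r)^(−n)) / r
Monthly rate r = 0.0589/12 ≈ 0.00490833, n = 295
PV = $394.62 × (1 − (1 + 0.0589/12)^(−295)) / (0.0589/12)
PV = $394.62 × 155.677344
PV = $61,433.39

PV = PMT × (1-(1+r)^(-n))/r = $61,433.39


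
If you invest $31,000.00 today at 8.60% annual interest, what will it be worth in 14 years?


Future value formula: FV = PV × (1 + r)^t
FV = $31,000.00 × (1 + 0.086)^14
FV = $31,000.00 × 3.1740777
FV = $98,396.41

FV = PV × (1 + r)^t = $98,396.41


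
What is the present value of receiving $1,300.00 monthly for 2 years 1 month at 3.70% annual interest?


Present value of an ordinary annuity: PV = PMT × (1 − (1 + r)^(−n)) / r
Monthly rate r = 0.037/12 ≈ 0.00308333, n = 25
PV = $1,300.00 × (1 − (1 + 0.037/12)^(−25)) / (0.037/12)
PV = $1,300.00 × 24.025135
PV = $31,232.68

PV = PMT × (1-(1+r)^(-n))/r = $31,232.68


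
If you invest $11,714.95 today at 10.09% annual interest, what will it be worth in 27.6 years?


Future value formula: FV = PV × (1 + r)^t
FV = $11,714.95 × (1 + 0.1009)^27.6
FV = $11,714.95 × 14.198461
FV = $166,334.26

FV = PV × (1 + r)^t = $166,334.26


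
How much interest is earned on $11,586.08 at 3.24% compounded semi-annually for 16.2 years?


Compound interest earned = final amount − principal.
A = P(1 + r/n)^(nt) = $11,586.08 × (1 + 0.0324/2)^(2 × 16.2) = $19,501.24
Interest = A − P = $19,501.24 − $11,586.08 = $7,915.16

Interest = A - P = $7,915.16


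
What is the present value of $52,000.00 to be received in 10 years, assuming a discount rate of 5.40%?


Present value formula: PV = FV / (1 + r)^t
PV = $52,000.00 / (1 + 0.054)^10
PV = $52,000.00 / 1.6920224
PV = $30,732.45

PV = FV / (1 + r)^t = $30,732.45


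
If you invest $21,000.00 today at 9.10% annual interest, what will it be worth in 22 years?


Future value formula: FV = PV × (1 + r)^t
FV = $21,000.00 × (1 + 0.091)^22
FV = $21,000.00 × 6.7942968
FV = $142,680.23

FV = PV × (1 + r)^t = $142,680.23


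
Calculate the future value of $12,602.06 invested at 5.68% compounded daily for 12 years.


Compound interest formula: A = P(1 + r/n)^(nt)
A = $12,602.06 × (1 + 0.0568/365)^(365 × 12)
Growth factor: (1 + 0.0568/365)^4380 = 1.976934
A = $12,602.06 × 1.976934
A = $24,913.44

A = P(1 + r/n)^(nt) = $24,913.44


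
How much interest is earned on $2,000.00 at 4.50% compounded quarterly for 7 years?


Compound interest earned = final amount − principal.
A = P(1 + r/n)^(nt) = $2,000.00 × (1 + 0.045/4)^(4 × 7) = $2,735.70
Interest = A − P = $2,735.70 − $2,000.00 = $735.70

Interest = A - P = $735.70


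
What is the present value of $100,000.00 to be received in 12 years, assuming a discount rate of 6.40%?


Present value formula: PV = FV / (1 + r)^t
PV = $100,000.00 / (1 + 0.064)^12
PV = $100,000.00 / 2.105230
PV = $47,500.75

PV = FV / (1 + r)^t = $47,500.75


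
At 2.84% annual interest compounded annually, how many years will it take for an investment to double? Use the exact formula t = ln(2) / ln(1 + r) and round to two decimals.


Doubling condition: (1 + r)^t = 2
Take ln of both sides: t × ln(1 + r) = ln(2)
t = ln(2) / ln(1 + r)
t = 0.693147 / 0.028004
t = 24.75

t = ln(2) / ln(1 + r) = 24.75 years


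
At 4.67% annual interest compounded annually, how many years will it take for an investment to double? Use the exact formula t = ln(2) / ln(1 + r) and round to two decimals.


Doubling condition: (1 + r)^t = 2
Take ln of both sides: t × ln(1 + r) = ln(2)
t = ln(2) / ln(1 + r)
t = 0.693147 / 0.045642
t = 15.19

t = ln(2) / ln(1 + r) = 15.19 years


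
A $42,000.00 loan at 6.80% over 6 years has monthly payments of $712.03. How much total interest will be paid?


Total paid over the life of the loan = PMT × n.
Total paid = $712.03 × 72 = $51,266.16
Total interest = total paid − principal = $51,266.16 − $42,000.00 = $9,266.16

Total interest = (PMT × n) - PV = $9,266.16


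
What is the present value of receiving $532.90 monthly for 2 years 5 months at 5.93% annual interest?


Present value of an ordinary annuity: PV = PMT × (1 − (1 + r)^(−n)) / r
Monthly rate r = 0.0593/12 ≈ 0.00494167, n = 29
PV = $532.90 × (1 − (1 + 0.0593/12)^(−29)) / (0.0593/12)
PV = $532.90 × 26.955941
PV = $14,364.82

PV = PMT × (1-(1+r)^(-n))/r = $14,364.82


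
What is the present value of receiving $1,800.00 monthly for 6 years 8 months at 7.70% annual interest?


Present value of an ordinary annuity: PV = PMT × (1 − (1 + r)^(−n)) / r
Monthly rate r = 0.077/12 ≈ 0.00641667, n = 80
PV = $1,800.00 × (1 − (1 + 0.077/12)^(−80)) / (0.077/12)
PV = $1,800.00 × 62.418770
PV = $112,353.79

PV = PMT × (1-(1+r)^(-n))/r = $112,353.79


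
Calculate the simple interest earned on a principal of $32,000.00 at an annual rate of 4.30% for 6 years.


Simple interest formula: I = P × r × t
I = $32,000.00 × 0.043 × 6
I = $8,256.00

I = P × r × t = $8,256.00


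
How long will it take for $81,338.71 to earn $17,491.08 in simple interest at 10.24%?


Rearrange the simple interest formula for t:
I = P × r × t  ⇒  t = I / (P × r)
t = $17,491.08 / ($81,338.71 × 0.1024)
t = 2.1

t = I/(P×r) = 2.1 years


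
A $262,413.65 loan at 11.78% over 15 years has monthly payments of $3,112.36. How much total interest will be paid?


Total paid over the life of the loan = PMT × n.
Total paid = $3,112.36 × 180 = $560,224.80
Total interest = total paid − principal = $560,224.80 − $262,413.65 = $297,811.15

Total interest = (PMT × n) - PV = $297,811.15


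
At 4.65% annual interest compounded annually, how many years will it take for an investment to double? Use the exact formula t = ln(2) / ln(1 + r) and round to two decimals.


Doubling condition: (1 + r)^t = 2
Take ln of both sides: t × ln(1 + r) = ln(2)
t = ln(2) / ln(1 + r)
t = 0.693147 / 0.045451
t = 15.25

t = ln(2) / ln(1 + r) = 15.25 years


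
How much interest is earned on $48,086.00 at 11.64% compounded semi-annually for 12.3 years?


Compound interest earned = final amount − principal.
A = P(1 + r/n)^(nt) = $48,086.00 × (1 + 0.1164/2)^(2 × 12.3) = $193,368.39
Interest = A − P = $193,368.39 − $48,086.00 = $145,282.39

Interest = A - P = $145,282.39


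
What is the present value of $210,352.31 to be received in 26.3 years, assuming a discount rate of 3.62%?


Present value formula: PV = FV / (1 + r)^t
PV = $210,352.31 / (1 + 0.0362)^26.3
PV = $210,352.31 / 2.547806
PV = $82,562.14

PV = FV / (1 + r)^t = $82,562.14


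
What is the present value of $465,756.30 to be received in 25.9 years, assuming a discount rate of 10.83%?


Present value formula: PV = FV / (1 + r)^t
PV = $465,756.30 / (1 + 0.1083)^25.9
PV = $465,756.30 / 14.342502
PV = $32,473.85

PV = FV / (1 + r)^t = $32,473.85


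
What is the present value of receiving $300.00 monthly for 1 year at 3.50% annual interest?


Present value of an ordinary annuity: PV = PMT × (1 − (1 + r)^(−n)) / r
Monthly rate r = 0.035/12 ≈ 0.00291667, n = 12
PV = $300.00 × (1 − (1 + 0.035/12)^(−12)) / (0.035/12)
PV = $300.00 × 11.775563
PV = $3,532.67

PV = PMT × (1-(1+r)^(-n))/r = $3,532.67


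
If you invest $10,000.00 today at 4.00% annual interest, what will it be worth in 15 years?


Future value formula: FV = PV × (1 + r)^t
FV = $10,000.00 × (1 + 0.04)^15
FV = $10,000.00 × 1.800944
FV = $18,009.44

FV = PV × (1 + r)^t = $18,009.44


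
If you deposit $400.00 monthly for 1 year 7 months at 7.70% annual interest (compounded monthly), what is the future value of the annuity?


Future value of an ordinary annuity: FV = PMT × ((1 + r)^n − 1) / r
Monthly rate r = 0.077/12 ≈ 0.00641667, n = 19
FV = $400.00 × ((1 + 0.077/12)^19 − 1) / (0.077/12)
FV = $400.00 × 20.138191
FV = $8,055.28

FV = PMT × ((1+r)^n - 1)/r = $8,055.28


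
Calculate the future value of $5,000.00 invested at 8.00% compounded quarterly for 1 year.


Compound interest formula: A = P(1 + r/n)^(nt)
A = $5,000.00 × (1 + 0.08/4)^(4 × 1)
Growth factor: (1 + 0.08/4)^4 = 1.082432
A = $5,000.00 × 1.082432
A = $5,412.16

A = P(1 + r/n)^(nt) = $5,412.16


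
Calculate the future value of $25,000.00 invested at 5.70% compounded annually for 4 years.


Compound interest formula: A = P(1 + r/n)^(nt)
A = $25,000.00 × (1 + 0.057/1)^(1 × 4)
Growth factor: (1 + 0.057/1)^4 = 1.2482453
A = $25,000.00 × 1.2482453
A = $31,206.13

A = P(1 + r/n)^(nt) = $31,206.13


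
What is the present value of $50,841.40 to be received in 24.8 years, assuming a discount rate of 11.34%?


Present value formula: PV = FV / (1 + r)^t
PV = $50,841.40 / (1 + 0.1134)^24.8
PV = $50,841.40 / 14.353248
PV = $3,542.15

PV = FV / (1 + r)^t = $3,542.15


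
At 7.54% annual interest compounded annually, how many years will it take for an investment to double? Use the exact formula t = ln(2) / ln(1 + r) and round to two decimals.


Doubling condition: (1 + r)^t = 2
Take ln of both sides: t × ln(1 + r) = ln(2)
t = ln(2) / ln(1 + r)
t = 0.693147 / 0.072693
t = 9.54

t = ln(2) / ln(1 + r) = 9.54 years


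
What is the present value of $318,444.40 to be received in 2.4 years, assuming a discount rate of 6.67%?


Present value formula: PV = FV / (1 + r)^t
PV = $318,444.40 / (1 + 0.0667)^2.4
PV = $318,444.40 / 1.167619954
PV = $272,729.49

PV = FV / (1 + r)^t = $272,729.49


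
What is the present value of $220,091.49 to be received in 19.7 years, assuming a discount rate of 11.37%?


Present value formula: PV = FV / (1 + r)^t
PV = $220,091.49 / (1 + 0.1137)^19.7
PV = $220,091.49 / 8.343224
PV = $26,379.67

PV = FV / (1 + r)^t = $26,379.67


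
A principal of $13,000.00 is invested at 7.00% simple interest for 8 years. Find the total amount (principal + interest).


Total amount formula: A = P(1 + rt) = P + P·r·t
Interest: I = P × r × t = $13,000.00 × 0.07 × 8 = $7,280.00
A = P + I = $13,000.00 + $7,280.00 = $20,280.00

A = P + I = P(1 + rt) = $20,280.00


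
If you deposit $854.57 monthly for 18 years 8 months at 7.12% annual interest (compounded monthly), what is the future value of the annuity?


Future value of an ordinary annuity: FV = PMT × ((1 + r)^n − 1) / r
Monthly rate r = 0.0712/12 ≈ 0.00593333, n = 224
FV = $854.57 × ((1 + 0.0712/12)^224 − 1) / (0.0712/12)
FV = $854.57 × 465.625188
FV = $397,909.32

FV = PMT × ((1+r)^n - 1)/r = $397,909.32


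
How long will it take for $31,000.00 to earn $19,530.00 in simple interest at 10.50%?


Rearrange the simple interest formula for t:
I = P × r × t  ⇒  t = I / (P × r)
t = $19,530.00 / ($31,000.00 × 0.105)
t = 6

t = I/(P×r) = 6 years


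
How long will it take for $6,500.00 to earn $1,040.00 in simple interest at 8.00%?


Rearrange the simple interest formula for t:
I = P × r × t  ⇒  t = I / (P × r)
t = $1,040.00 / ($6,500.00 × 0.08)
t = 2

t = I/(P×r) = 2 years


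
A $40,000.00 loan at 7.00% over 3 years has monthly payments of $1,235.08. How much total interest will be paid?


Total paid over the life of the loan = PMT × n.
Total paid = $1,235.08 × 36 = $44,462.88
Total interest = total paid − principal = $44,462.88 − $40,000.00 = $4,462.88

Total interest = (PMT × n) - PV = $4,462.88


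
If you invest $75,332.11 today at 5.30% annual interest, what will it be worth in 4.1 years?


Future value formula: FV = PV × (1 + r)^t
FV = $75,332.11 × (1 + 0.053)^4.1
FV = $75,332.11 × 1.2358231
FV = $93,097.16

FV = PV × (1 + r)^t = $93,097.16


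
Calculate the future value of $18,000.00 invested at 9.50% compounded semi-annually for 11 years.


Compound interest formula: A = P(1 + r/n)^(nt)
A = $18,000.00 × (1 + 0.095/2)^(2 × 11)
Growth factor: (1 + 0.095/2)^22 = 2.7758034
A = $18,000.00 × 2.7758034
A = $49,964.46

A = P(1 + r/n)^(nt) = $49,964.46


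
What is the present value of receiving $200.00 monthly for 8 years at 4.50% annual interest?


Present value of an ordinary annuity: PV = PMT × (1 − (1 + r)^(−n)) / r
Monthly rate r = 0.045/12 = 0.00375, n = 96
PV = $200.00 × (1 − (1 + 0.045/12)^(−96)) / (0.045/12)
PV = $200.00 × 80.494336
PV = $16,098.87

PV = PMT × (1-(1+r)^(-n))/r = $16,098.87


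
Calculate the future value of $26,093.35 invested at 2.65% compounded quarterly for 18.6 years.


Compound interest formula: A = P(1 + r/n)^(nt)
A = $26,093.35 × (1 + 0.0265/4)^(4 × 18.6)
Growth factor: (1 + 0.0265/4)^74.4 = 1.6343978
A = $26,093.35 × 1.6343978
A = $42,646.91

A = P(1 + r/n)^(nt) = $42,646.91


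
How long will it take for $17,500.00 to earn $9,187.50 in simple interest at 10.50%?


Rearrange the simple interest formula for t:
I = P × r × t  ⇒  t = I / (P × r)
t = $9,187.50 / ($17,500.00 × 0.105)
t = 5

t = I/(P×r) = 5 years


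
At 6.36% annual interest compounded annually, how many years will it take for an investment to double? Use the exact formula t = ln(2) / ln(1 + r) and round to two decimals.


Doubling condition: (1 + r)^t = 2
Take ln of both sides: t × ln(1 + r) = ln(2)
t = ln(2) / ln(1 + r)
t = 0.693147 / 0.061659
t = 11.24

t = ln(2) / ln(1 + r) = 11.24 years


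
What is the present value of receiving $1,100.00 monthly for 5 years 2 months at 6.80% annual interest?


Present value of an ordinary annuity: PV = PMT × (1 − (1 + r)^(−n)) / r
Monthly rate r = 0.068/12 ≈ 0.00566667, n = 62
PV = $1,100.00 × (1 − (1 + 0.068/12)^(−62)) / (0.068/12)
PV = $1,100.00 × 52.156344
PV = $57,371.98

PV = PMT × (1-(1+r)^(-n))/r = $57,371.98


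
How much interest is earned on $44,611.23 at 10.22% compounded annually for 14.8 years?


Compound interest earned = final amount − principal.
A = P(1 + r/n)^(nt) = $44,611.23 × (1 + 0.1022/1)^(1 × 14.8) = $188,320.77
Interest = A − P = $188,320.77 − $44,611.23 = $143,709.54

Interest = A - P = $143,709.54


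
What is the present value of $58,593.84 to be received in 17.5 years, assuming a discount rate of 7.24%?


Present value formula: PV = FV / (1 + r)^t
PV = $58,593.84 / (1 + 0.0724)^17.5
PV = $58,593.84 / 3.398162
PV = $17,242.80

PV = FV / (1 + r)^t = $17,242.80


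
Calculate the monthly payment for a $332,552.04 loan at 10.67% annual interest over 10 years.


Loan payment formula: PMT = PV × r / (1 − (1 + r)^(−n))
Monthly rate r = 0.1067/12 ≈ 0.00889167, n = 120 months
Denominator: 1 − (1 + 0.1067/12)^(−120) = 0.6543347
PMT = $332,552.04 × (0.1067/12) / 0.6543347
PMT = $4,519.01 per month

PMT = PV × r / (1-(1+r)^(-n)) = $4,519.01/month


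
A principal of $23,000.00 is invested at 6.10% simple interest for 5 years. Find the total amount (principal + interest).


Total amount formula: A = P(1 + rt) = P + P·r·t
Interest: I = P × r × t = $23,000.00 × 0.061 × 5 = $7,015.00
A = P + I = $23,000.00 + $7,015.00 = $30,015.00

A = P + I = P(1 + rt) = $30,015.00


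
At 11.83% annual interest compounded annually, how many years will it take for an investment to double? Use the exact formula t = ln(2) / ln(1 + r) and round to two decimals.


Doubling condition: (1 + r)^t = 2
Take ln of both sides: t × ln(1 + r) = ln(2)
t = ln(2) / ln(1 + r)
t = 0.693147 / 0.111810
t = 6.20

t = ln(2) / ln(1 + r) = 6.20 years


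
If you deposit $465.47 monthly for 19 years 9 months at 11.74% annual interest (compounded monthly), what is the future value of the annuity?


Future value of an ordinary annuity: FV = PMT × ((1 + r)^n − 1) / r
Monthly rate r = 0.1174/12 ≈ 0.00978333, n = 237
FV = $465.47 × ((1 + 0.1174/12)^237 − 1) / (0.1174/12)
FV = $465.47 × 924.846134
FV = $430,488.13

FV = PMT × ((1+r)^n - 1)/r = $430,488.13


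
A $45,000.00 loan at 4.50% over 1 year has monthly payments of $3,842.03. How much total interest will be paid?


Total paid over the life of the loan = PMT × n.
Total paid = $3,842.03 × 12 = $46,104.36
Total interest = total paid − principal = $46,104.36 − $45,000.00 = $1,104.36

Total interest = (PMT × n) - PV = $1,104.36


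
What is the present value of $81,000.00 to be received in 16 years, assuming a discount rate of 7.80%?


Present value formula: PV = FV / (1 + r)^t
PV = $81,000.00 / (1 + 0.078)^16
PV = $81,000.00 / 3.325831
PV = $24,354.82

PV = FV / (1 + r)^t = $24,354.82


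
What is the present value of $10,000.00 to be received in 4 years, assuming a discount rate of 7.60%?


Present value formula: PV = FV / (1 + r)^t
PV = $10,000.00 / (1 + 0.076)^4
PV = $10,000.00 / 1.340445
PV = $7,460.21

PV = FV / (1 + r)^t = $7,460.21


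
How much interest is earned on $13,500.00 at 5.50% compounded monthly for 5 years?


Compound interest earned = final amount − principal.
A = P(1 + r/n)^(nt) = $13,500.00 × (1 + 0.055/12)^(12 × 5) = $17,762.00
Interest = A − P = $17,762.00 − $13,500.00 = $4,262.00

Interest = A - P = $4,262.00


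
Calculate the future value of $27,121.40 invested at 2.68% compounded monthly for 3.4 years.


Compound interest formula: A = P(1 + r/n)^(nt)
A = $27,121.40 × (1 + 0.0268/12)^(12 × 3.4)
Growth factor: (1 + 0.0268/12)^40.8 = 1.0952892
A = $27,121.40 × 1.0952892
A = $29,705.78

A = P(1 + r/n)^(nt) = $29,705.78


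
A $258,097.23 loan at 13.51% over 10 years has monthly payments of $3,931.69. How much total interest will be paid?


Total paid over the life of the loan = PMT × n.
Total paid = $3,931.69 × 120 = $471,802.80
Total interest = total paid − principal = $471,802.80 − $258,097.23 = $213,705.57

Total interest = (PMT × n) - PV = $213,705.57


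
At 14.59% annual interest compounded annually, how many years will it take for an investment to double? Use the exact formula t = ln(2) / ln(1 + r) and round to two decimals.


Doubling condition: (1 + r)^t = 2
Take ln of both sides: t × ln(1 + r) = ln(2)
t = ln(2) / ln(1 + r)
t = 0.693147 / 0.136190
t = 5.09

t = ln(2) / ln(1 + r) = 5.09 years


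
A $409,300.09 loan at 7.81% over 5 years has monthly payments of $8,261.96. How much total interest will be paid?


Total paid over the life of the loan = PMT × n.
Total paid = $8,261.96 × 60 = $495,717.60
Total interest = total paid − principal = $495,717.60 − $409,300.09 = $86,417.51

Total interest = (PMT × n) - PV = $86,417.51


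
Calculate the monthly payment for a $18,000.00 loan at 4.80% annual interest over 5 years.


Loan payment formula: PMT = PV × r / (1 − (1 + r)^(−n))
Monthly rate r = 0.048/12 = 0.004, n = 60 months
Denominator: 1 − (1 + 0.048/12)^(−60) = 0.212995
PMT = $18,000.00 × (0.048/12) / 0.212995
PMT = $338.04 per month

PMT = PV × r / (1-(1+r)^(-n)) = $338.04/month


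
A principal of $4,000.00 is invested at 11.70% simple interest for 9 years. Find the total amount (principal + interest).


Total amount formula: A = P(1 + rt) = P + P·r·t
Interest: I = P × r × t = $4,000.00 × 0.117 × 9 = $4,212.00
A = P + I = $4,000.00 + $4,212.00 = $8,212.00

A = P + I = P(1 + rt) = $8,212.00


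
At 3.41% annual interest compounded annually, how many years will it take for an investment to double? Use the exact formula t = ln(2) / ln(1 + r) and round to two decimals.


Doubling condition: (1 + r)^t = 2
Take ln of both sides: t × ln(1 + r) = ln(2)
t = ln(2) / ln(1 + r)
t = 0.693147 / 0.033531
t = 20.67

t = ln(2) / ln(1 + r) = 20.67 years


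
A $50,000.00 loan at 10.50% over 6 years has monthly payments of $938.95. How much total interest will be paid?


Total paid over the life of the loan = PMT × n.
Total paid = $938.95 × 72 = $67,604.40
Total interest = total paid − principal = $67,604.40 − $50,000.00 = $17,604.40

Total interest = (PMT × n) - PV = $17,604.40


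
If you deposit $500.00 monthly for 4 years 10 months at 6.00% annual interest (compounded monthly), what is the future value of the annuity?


Future value of an ordinary annuity: FV = PMT × ((1 + r)^n − 1) / r
Monthly rate r = 0.06/12 = 0.005, n = 58
FV = $500.00 × ((1 + 0.06/12)^58 − 1) / (0.06/12)
FV = $500.00 × 67.092429
FV = $33,546.21

FV = PMT × ((1+r)^n - 1)/r = $33,546.21


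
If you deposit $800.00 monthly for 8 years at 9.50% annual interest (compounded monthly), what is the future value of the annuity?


Future value of an ordinary annuity: FV = PMT × ((1 + r)^n − 1) / r
Monthly rate r = 0.095/12 ≈ 0.00791667, n = 96
FV = $800.00 × ((1 + 0.095/12)^96 − 1) / (0.095/12)
FV = $800.00 × 142.975186
FV = $114,380.15

FV = PMT × ((1+r)^n - 1)/r = $114,380.15


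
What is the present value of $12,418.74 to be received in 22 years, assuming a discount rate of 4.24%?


Present value formula: PV = FV / (1 + r)^t
PV = $12,418.74 / (1 + 0.0424)^22
PV = $12,418.74 / 2.493199
PV = $4,981.05

PV = FV / (1 + r)^t = $4,981.05


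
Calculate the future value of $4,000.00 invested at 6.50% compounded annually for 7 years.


Compound interest formula: A = P(1 + r/n)^(nt)
A = $4,000.00 × (1 + 0.065/1)^(1 × 7)
Growth factor: (1 + 0.065/1)^7 = 1.553987
A = $4,000.00 × 1.553987
A = $6,215.95

A = P(1 + r/n)^(nt) = $6,215.95


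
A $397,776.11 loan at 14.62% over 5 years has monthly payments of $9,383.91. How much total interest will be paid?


Total paid over the life of the loan = PMT × n.
Total paid = $9,383.91 × 60 = $563,034.60
Total interest = total paid − principal = $563,034.60 − $397,776.11 = $165,258.49

Total interest = (PMT × n) - PV = $165,258.49


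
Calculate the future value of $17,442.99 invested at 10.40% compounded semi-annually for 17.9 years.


Compound interest formula: A = P(1 + r/n)^(nt)
A = $17,442.99 × (1 + 0.104/2)^(2 × 17.9)
Growth factor: (1 + 0.104/2)^35.8 = 6.1399309
A = $17,442.99 × 6.1399309
A = $107,098.75

A = P(1 + r/n)^(nt) = $107,098.75


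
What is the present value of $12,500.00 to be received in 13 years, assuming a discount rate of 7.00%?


Present value formula: PV = FV / (1 + r)^t
PV = $12,500.00 / (1 + 0.07)^13
PV = $12,500.00 / 2.409845
PV = $5,187.06

PV = FV / (1 + r)^t = $5,187.06


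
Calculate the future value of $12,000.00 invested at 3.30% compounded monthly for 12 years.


Compound interest formula: A = P(1 + r/n)^(nt)
A = $12,000.00 × (1 + 0.033/12)^(12 × 12)
Growth factor: (1 + 0.033/12)^144 = 1.485062
A = $12,000.00 × 1.485062
A = $17,820.74

A = P(1 + r/n)^(nt) = $17,820.74


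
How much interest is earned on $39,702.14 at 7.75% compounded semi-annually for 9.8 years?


Compound interest earned = final amount − principal.
A = P(1 + r/n)^(nt) = $39,702.14 × (1 + 0.0775/2)^(2 × 9.8) = $83,643.12
Interest = A − P = $83,643.12 − $39,702.14 = $43,940.98

Interest = A - P = $43,940.98


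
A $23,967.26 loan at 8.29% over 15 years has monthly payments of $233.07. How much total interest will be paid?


Total paid over the life of the loan = PMT × n.
Total paid = $233.07 × 180 = $41,952.60
Total interest = total paid − principal = $41,952.60 − $23,967.26 = $17,985.34

Total interest = (PMT × n) - PV = $17,985.34


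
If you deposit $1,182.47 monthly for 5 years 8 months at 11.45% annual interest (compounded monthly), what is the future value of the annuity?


Future value of an ordinary annuity: FV = PMT × ((1 + r)^n − 1) / r
Monthly rate r = 0.1145/12 ≈ 0.00954167, n = 68
FV = $1,182.47 × ((1 + 0.1145/12)^68 − 1) / (0.1145/12)
FV = $1,182.47 × 95.101958
FV = $112,455.21

FV = PMT × ((1+r)^n - 1)/r = $112,455.21


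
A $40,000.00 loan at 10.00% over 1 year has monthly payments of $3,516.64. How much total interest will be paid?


Total paid over the life of the loan = PMT × n.
Total paid = $3,516.64 × 12 = $42,199.68
Total interest = total paid − principal = $42,199.68 − $40,000.00 = $2,199.68

Total interest = (PMT × n) - PV = $2,199.68


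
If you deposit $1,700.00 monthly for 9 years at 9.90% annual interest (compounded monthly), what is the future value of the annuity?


Future value of an ordinary annuity: FV = PMT × ((1 + r)^n − 1) / r
Monthly rate r = 0.099/12 = 0.00825, n = 108
FV = $1,700.00 × ((1 + 0.099/12)^108 − 1) / (0.099/12)
FV = $1,700.00 × 173.172396
FV = $294,393.07

FV = PMT × ((1+r)^n - 1)/r = $294,393.07


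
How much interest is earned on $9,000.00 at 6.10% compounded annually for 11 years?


Compound interest earned = final amount − principal.
A = P(1 + r/n)^(nt) = $9,000.00 × (1 + 0.061/1)^(1 × 11) = $17,262.82
Interest = A − P = $17,262.82 − $9,000.00 = $8,262.82

Interest = A - P = $8,262.82


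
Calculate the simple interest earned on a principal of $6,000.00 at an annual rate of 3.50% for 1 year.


Simple interest formula: I = P × r × t
I = $6,000.00 × 0.035 × 1
I = $210.00

I = P × r × t = $210.00


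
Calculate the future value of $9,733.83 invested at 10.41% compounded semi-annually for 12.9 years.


Compound interest formula: A = P(1 + r/n)^(nt)
A = $9,733.83 × (1 + 0.1041/2)^(2 × 12.9)
Growth factor: (1 + 0.1041/2)^25.8 = 3.702871
A = $9,733.83 × 3.702871
A = $36,043.12

A = P(1 + r/n)^(nt) = $36,043.12


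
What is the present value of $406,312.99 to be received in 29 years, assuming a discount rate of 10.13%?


Present value formula: PV = FV / (1 + r)^t
PV = $406,312.99 / (1 + 0.1013)^29
PV = $406,312.99 / 16.415856
PV = $24,751.25

PV = FV / (1 + r)^t = $24,751.25


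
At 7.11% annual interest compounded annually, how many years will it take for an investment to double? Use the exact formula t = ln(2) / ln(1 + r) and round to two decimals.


Doubling condition: (1 + r)^t = 2
Take ln of both sides: t × ln(1 + r) = ln(2)
t = ln(2) / ln(1 + r)
t = 0.693147 / 0.068686
t = 10.09

t = ln(2) / ln(1 + r) = 10.09 years


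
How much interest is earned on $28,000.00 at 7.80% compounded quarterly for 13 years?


Compound interest earned = final amount − principal.
A = P(1 + r/n)^(nt) = $28,000.00 × (1 + 0.078/4)^(4 × 13) = $76,435.30
Interest = A − P = $76,435.30 − $28,000.00 = $48,435.30

Interest = A - P = $48,435.30


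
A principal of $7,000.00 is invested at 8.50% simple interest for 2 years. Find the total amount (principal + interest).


Total amount formula: A = P(1 + rt) = P + P·r·t
Interest: I = P × r × t = $7,000.00 × 0.085 × 2 = $1,190.00
A = P + I = $7,000.00 + $1,190.00 = $8,190.00

A = P + I = P(1 + rt) = $8,190.00


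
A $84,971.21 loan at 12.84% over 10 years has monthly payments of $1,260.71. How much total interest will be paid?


Total paid over the life of the loan = PMT × n.
Total paid = $1,260.71 × 120 = $151,285.20
Total interest = total paid − principal = $151,285.20 − $84,971.21 = $66,313.99

Total interest = (PMT × n) - PV = $66,313.99


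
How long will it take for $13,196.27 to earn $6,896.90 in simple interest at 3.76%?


Rearrange the simple interest formula for t:
I = P × r × t  ⇒  t = I / (P × r)
t = $6,896.90 / ($13,196.27 × 0.0376)
t = 13.9

t = I/(P×r) = 13.9 years


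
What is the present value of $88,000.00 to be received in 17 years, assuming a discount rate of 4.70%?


Present value formula: PV = FV / (1 + r)^t
PV = $88,000.00 / (1 + 0.047)^17
PV = $88,000.00 / 2.1832003
PV = $40,307.80

PV = FV / (1 + r)^t = $40,307.80


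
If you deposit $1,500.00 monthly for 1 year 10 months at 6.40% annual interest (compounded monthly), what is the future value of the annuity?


Future value of an ordinary annuity: FV = PMT × ((1 + r)^n − 1) / r
Monthly rate r = 0.064/12 ≈ 0.00533333, n = 22
FV = $1,500.00 × ((1 + 0.064/12)^22 − 1) / (0.064/12)
FV = $1,500.00 × 23.276936
FV = $34,915.40

FV = PMT × ((1+r)^n - 1)/r = $34,915.40


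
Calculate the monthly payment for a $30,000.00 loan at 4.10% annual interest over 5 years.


Loan payment formula: PMT = PV × r / (1 − (1 + r)^(−n))
Monthly rate r = 0.041/12 ≈ 0.00341667, n = 60 months
Denominator: 1 − (1 + 0.041/12)^(−60) = 0.185068
PMT = $30,000.00 × (0.041/12) / 0.185068
PMT = $553.85 per month

PMT = PV × r / (1-(1+r)^(-n)) = $553.85/month


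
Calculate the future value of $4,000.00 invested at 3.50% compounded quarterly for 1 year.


Compound interest formula: A = P(1 + r/n)^(nt)
A = $4,000.00 × (1 + 0.035/4)^(4 × 1)
Growth factor: (1 + 0.035/4)^4 = 1.035462
A = $4,000.00 × 1.035462
A = $4,141.85

A = P(1 + r/n)^(nt) = $4,141.85


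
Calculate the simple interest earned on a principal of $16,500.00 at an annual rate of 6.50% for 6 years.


Simple interest formula: I = P × r × t
I = $16,500.00 × 0.065 × 6
I = $6,435.00

I = P × r × t = $6,435.00


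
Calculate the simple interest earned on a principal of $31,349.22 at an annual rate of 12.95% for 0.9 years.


Simple interest formula: I = P × r × t
I = $31,349.22 × 0.1295 × 0.9
I = $3,653.75

I = P × r × t = $3,653.75


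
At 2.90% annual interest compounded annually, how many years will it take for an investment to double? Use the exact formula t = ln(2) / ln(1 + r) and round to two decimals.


Doubling condition: (1 + r)^t = 2
Take ln of both sides: t × ln(1 + r) = ln(2)
t = ln(2) / ln(1 + r)
t = 0.693147 / 0.028587
t = 24.25

t = ln(2) / ln(1 + r) = 24.25 years


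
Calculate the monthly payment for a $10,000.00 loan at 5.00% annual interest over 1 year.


Loan payment formula: PMT = PV × r / (1 − (1 + r)^(−n))
Monthly rate r = 0.05/12 ≈ 0.00416667, n = 12 months
Denominator: 1 − (1 + 0.05/12)^(−12) = 0.048672
PMT = $10,000.00 × (0.05/12) / 0.048672
PMT = $856.07 per month

PMT = PV × r / (1-(1+r)^(-n)) = $856.07/month


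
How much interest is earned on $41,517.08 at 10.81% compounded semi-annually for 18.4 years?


Compound interest earned = final amount − principal.
A = P(1 + r/n)^(nt) = $41,517.08 × (1 + 0.1081/2)^(2 × 18.4) = $288,084.19
Interest = A − P = $288,084.19 − $41,517.08 = $246,567.11

Interest = A - P = $246,567.11


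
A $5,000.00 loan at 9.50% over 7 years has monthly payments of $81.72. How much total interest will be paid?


Total paid over the life of the loan = PMT × n.
Total paid = $81.72 × 84 = $6,864.48
Total interest = total paid − principal = $6,864.48 − $5,000.00 = $1,864.48

Total interest = (PMT × n) - PV = $1,864.48


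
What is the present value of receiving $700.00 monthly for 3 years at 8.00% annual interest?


Present value of an ordinary annuity: PV = PMT × (1 − (1 + r)^(−n)) / r
Monthly rate r = 0.08/12 ≈ 0.00666667, n = 36
PV = $700.00 × (1 − (1 + 0.08/12)^(−36)) / (0.08/12)
PV = $700.00 × 31.911806
PV = $22,338.26

PV = PMT × (1-(1+r)^(-n))/r = $22,338.26


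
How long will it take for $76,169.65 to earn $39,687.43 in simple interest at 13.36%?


Rearrange the simple interest formula for t:
I = P × r × t  ⇒  t = I / (P × r)
t = $39,687.43 / ($76,169.65 × 0.1336)
t = 3.9

t = I/(P×r) = 3.9 years


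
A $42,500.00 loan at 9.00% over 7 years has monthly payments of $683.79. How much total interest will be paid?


Total paid over the life of the loan = PMT × n.
Total paid = $683.79 × 84 = $57,438.36
Total interest = total paid − principal = $57,438.36 − $42,500.00 = $14,938.36

Total interest = (PMT × n) - PV = $14,938.36


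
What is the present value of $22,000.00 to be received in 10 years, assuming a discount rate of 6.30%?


Present value formula: PV = FV / (1 + r)^t
PV = $22,000.00 / (1 + 0.063)^10
PV = $22,000.00 / 1.842182
PV = $11,942.36

PV = FV / (1 + r)^t = $11,942.36


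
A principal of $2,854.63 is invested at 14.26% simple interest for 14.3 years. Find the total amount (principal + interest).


Total amount formula: A = P(1 + rt) = P + P·r·t
Interest: I = P × r × t = $2,854.63 × 0.1426 × 14.3 = $5,821.10
A = P + I = $2,854.63 + $5,821.10 = $8,675.73

A = P + I = P(1 + rt) = $8,675.73


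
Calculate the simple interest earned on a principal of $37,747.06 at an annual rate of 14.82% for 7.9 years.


Simple interest formula: I = P × r × t
I = $37,747.06 × 0.1482 × 7.9
I = $44,193.50

I = P × r × t = $44,193.50


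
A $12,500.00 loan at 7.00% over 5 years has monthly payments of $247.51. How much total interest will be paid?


Total paid over the life of the loan = PMT × n.
Total paid = $247.51 × 60 = $14,850.60
Total interest = total paid − principal = $14,850.60 − $12,500.00 = $2,350.60

Total interest = (PMT × n) - PV = $2,350.60


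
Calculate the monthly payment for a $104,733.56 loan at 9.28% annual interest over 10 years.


Loan payment formula: PMT = PV × r / (1 − (1 + r)^(−n))
Monthly rate r = 0.0928/12 ≈ 0.00773333, n = 120 months
Denominator: 1 − (1 + 0.0928/12)^(−120) = 0.603243
PMT = $104,733.56 × (0.0928/12) / 0.603243
PMT = $1,342.64 per month

PMT = PV × r / (1-(1+r)^(-n)) = $1,342.64/month


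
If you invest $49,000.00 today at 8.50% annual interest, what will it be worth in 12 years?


Future value formula: FV = PV × (1 + r)^t
FV = $49,000.00 × (1 + 0.085)^12
FV = $49,000.00 × 2.66168623
FV = $130,422.63

FV = PV × (1 + r)^t = $130,422.63


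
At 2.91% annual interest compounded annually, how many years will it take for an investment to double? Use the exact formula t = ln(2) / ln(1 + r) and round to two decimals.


Doubling condition: (1 + r)^t = 2
Take ln of both sides: t × ln(1 + r) = ln(2)
t = ln(2) / ln(1 + r)
t = 0.693147 / 0.028685
t = 24.16

t = ln(2) / ln(1 + r) = 24.16 years


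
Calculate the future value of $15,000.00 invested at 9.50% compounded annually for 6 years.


Compound interest formula: A = P(1 + r/n)^(nt)
A = $15,000.00 × (1 + 0.095/1)^(1 × 6)
Growth factor: (1 + 0.095/1)^6 = 1.7237914
A = $15,000.00 × 1.7237914
A = $25,856.87

A = P(1 + r/n)^(nt) = $25,856.87


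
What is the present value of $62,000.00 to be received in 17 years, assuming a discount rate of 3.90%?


Present value formula: PV = FV / (1 + r)^t
PV = $62,000.00 / (1 + 0.039)^17
PV = $62,000.00 / 1.91630357
PV = $32,353.96

PV = FV / (1 + r)^t = $32,353.96


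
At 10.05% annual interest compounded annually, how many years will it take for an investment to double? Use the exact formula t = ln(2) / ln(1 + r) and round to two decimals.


Doubling condition: (1 + r)^t = 2
Take ln of both sides: t × ln(1 + r) = ln(2)
t = ln(2) / ln(1 + r)
t = 0.693147 / 0.095765
t = 7.24

t = ln(2) / ln(1 + r) = 7.24 years


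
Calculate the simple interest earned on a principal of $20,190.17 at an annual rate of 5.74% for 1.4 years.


Simple interest formula: I = P × r × t
I = $20,190.17 × 0.0574 × 1.4
I = $1,622.48

I = P × r × t = $1,622.48


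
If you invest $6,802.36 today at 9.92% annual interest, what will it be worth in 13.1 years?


Future value formula: FV = PV × (1 + r)^t
FV = $6,802.36 × (1 + 0.0992)^13.1
FV = $6,802.36 × 3.452272
FV = $23,483.60

FV = PV × (1 + r)^t = $23,483.60


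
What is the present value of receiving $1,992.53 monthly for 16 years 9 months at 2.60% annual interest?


Present value of an ordinary annuity: PV = PMT × (1 − (1 + r)^(−n)) / r
Monthly rate r = 0.026/12 ≈ 0.00216667, n = 201
PV = $1,992.53 × (1 − (1 + 0.026/12)^(−201)) / (0.026/12)
PV = $1,992.53 × 162.809553
PV = $324,402.92

PV = PMT × (1-(1+r)^(-n))/r = $324,402.92


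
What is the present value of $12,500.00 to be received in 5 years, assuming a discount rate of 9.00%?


Present value formula: PV = FV / (1 + r)^t
PV = $12,500.00 / (1 + 0.09)^5
PV = $12,500.00 / 1.538624
PV = $8,124.14

PV = FV / (1 + r)^t = $8,124.14


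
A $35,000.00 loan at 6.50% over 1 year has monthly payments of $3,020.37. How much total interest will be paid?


Total paid over the life of the loan = PMT × n.
Total paid = $3,020.37 × 12 = $36,244.44
Total interest = total paid − principal = $36,244.44 − $35,000.00 = $1,244.44

Total interest = (PMT × n) - PV = $1,244.44


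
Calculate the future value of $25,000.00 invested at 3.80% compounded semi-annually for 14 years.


Compound interest formula: A = P(1 + r/n)^(nt)
A = $25,000.00 × (1 + 0.038/2)^(2 × 14)
Growth factor: (1 + 0.038/2)^28 = 1.693858595
A = $25,000.00 × 1.693858595
A = $42,346.46

A = P(1 + r/n)^(nt) = $42,346.46


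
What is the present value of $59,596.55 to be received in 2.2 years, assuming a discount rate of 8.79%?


Present value formula: PV = FV / (1 + r)^t
PV = $59,596.55 / (1 + 0.0879)^2.2
PV = $59,596.55 / 1.2036376
PV = $49,513.70

PV = FV / (1 + r)^t = $49,513.70


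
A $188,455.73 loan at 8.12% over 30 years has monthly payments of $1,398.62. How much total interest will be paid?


Total paid over the life of the loan = PMT × n.
Total paid = $1,398.62 × 360 = $503,503.20
Total interest = total paid − principal = $503,503.20 − $188,455.73 = $315,047.47

Total interest = (PMT × n) - PV = $315,047.47


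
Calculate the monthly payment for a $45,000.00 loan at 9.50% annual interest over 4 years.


Loan payment formula: PMT = PV × r / (1 − (1 + r)^(−n))
Monthly rate r = 0.095/12 ≈ 0.00791667, n = 48 months
Denominator: 1 − (1 + 0.095/12)^(−48) = 0.315115
PMT = $45,000.00 × (0.095/12) / 0.315115
PMT = $1,130.54 per month

PMT = PV × r / (1-(1+r)^(-n)) = $1,130.54/month


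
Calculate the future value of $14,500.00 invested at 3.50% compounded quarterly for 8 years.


Compound interest formula: A = P(1 + r/n)^(nt)
A = $14,500.00 × (1 + 0.035/4)^(4 × 8)
Growth factor: (1 + 0.035/4)^32 = 1.321519
A = $14,500.00 × 1.321519
A = $19,162.03

A = P(1 + r/n)^(nt) = $19,162.03


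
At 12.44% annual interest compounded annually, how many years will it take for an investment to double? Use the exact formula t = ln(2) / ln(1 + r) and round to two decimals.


Doubling condition: (1 + r)^t = 2
Take ln of both sides: t × ln(1 + r) = ln(2)
t = ln(2) / ln(1 + r)
t = 0.693147 / 0.117250
t = 5.91

t = ln(2) / ln(1 + r) = 5.91 years


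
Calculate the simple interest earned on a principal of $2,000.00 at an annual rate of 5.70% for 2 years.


Simple interest formula: I = P × r × t
I = $2,000.00 × 0.057 × 2
I = $228.00

I = P × r × t = $228.00


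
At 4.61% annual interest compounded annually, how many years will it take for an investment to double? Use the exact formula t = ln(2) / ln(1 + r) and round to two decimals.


Doubling condition: (1 + r)^t = 2
Take ln of both sides: t × ln(1 + r) = ln(2)
t = ln(2) / ln(1 + r)
t = 0.693147 / 0.045069
t = 15.38

t = ln(2) / ln(1 + r) = 15.38 years


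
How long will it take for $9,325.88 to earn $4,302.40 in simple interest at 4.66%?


Rearrange the simple interest formula for t:
I = P × r × t  ⇒  t = I / (P × r)
t = $4,302.40 / ($9,325.88 × 0.0466)
t = 9.9

t = I/(P×r) = 9.9 years


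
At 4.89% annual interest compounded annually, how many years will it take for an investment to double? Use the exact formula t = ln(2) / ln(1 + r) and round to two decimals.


Doubling condition: (1 + r)^t = 2
Take ln of both sides: t × ln(1 + r) = ln(2)
t = ln(2) / ln(1 + r)
t = 0.693147 / 0.047742
t = 14.52

t = ln(2) / ln(1 + r) = 14.52 years


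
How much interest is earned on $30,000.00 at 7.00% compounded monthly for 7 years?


Compound interest earned = final amount − principal.
A = P(1 + r/n)^(nt) = $30,000.00 × (1 + 0.07/12)^(12 × 7) = $48,899.82
Interest = A − P = $48,899.82 − $30,000.00 = $18,899.82

Interest = A - P = $18,899.82
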